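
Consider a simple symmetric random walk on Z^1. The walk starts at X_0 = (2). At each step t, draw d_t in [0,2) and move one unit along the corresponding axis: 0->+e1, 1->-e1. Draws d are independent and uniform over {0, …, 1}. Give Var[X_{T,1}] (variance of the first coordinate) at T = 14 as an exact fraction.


14

Outcome values over d=0..1: [1, -1]
Σy = 0, Σy² = 2, M = 2
μ = 0/2 = 0,  σ² = 2/2 − (0)² = 1
Independent increments: Var[X_14] = 14·σ² = 14·(1) = 14


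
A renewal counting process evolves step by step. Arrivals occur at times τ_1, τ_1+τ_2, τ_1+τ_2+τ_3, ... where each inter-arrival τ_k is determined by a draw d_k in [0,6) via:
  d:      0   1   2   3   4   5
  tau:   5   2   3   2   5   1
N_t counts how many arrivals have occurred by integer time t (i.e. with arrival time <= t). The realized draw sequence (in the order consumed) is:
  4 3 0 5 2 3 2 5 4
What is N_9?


draw d_1=4: τ_1=5, arrival time A_1=5
draw d_2=3: τ_2=2, arrival time A_2=7
draw d_3=0: τ_3=5, arrival time A_3=12
draw d_4=5: τ_4=1, arrival time A_4=13
draw d_5=2: τ_5=3, arrival time A_5=16
draw d_6=3: τ_6=2, arrival time A_6=18
draw d_7=2: τ_7=3, arrival time A_7=21
draw d_8=5: τ_8=1, arrival time A_8=22
draw d_9=4: τ_9=5, arrival time A_9=27
N_t over t=0..9: 0:0 1:0 2:0 3:0 4:0 5:1 6:1 7:2 8:2 9:2

2


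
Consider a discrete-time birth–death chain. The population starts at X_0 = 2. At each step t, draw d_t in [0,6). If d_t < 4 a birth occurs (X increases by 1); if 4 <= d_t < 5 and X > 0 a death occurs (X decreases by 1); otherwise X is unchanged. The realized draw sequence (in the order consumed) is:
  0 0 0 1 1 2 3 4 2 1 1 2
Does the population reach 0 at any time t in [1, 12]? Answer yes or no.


no

t=0: X=2, d=0 → birth, X_1=3
t=1: X=3, d=0 → birth, X_2=4
t=2: X=4, d=0 → birth, X_3=5
t=3: X=5, d=1 → birth, X_4=6
t=4: X=6, d=1 → birth, X_5=7
t=5: X=7, d=2 → birth, X_6=8
t=6: X=8, d=3 → birth, X_7=9
t=7: X=9, d=4 → death, X_8=8
t=8: X=8, d=2 → birth, X_9=9
t=9: X=9, d=1 → birth, X_10=10
t=10: X=10, d=1 → birth, X_11=11
t=11: X=11, d=2 → birth, X_12=12


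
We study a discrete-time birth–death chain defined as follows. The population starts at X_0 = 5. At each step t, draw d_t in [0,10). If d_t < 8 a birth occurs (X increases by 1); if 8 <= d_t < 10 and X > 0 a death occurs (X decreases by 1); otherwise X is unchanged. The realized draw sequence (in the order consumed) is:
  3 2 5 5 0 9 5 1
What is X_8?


t=0: X=5, d=3 → birth, X_1=6
t=1: X=6, d=2 → birth, X_2=7
t=2: X=7, d=5 → birth, X_3=8
t=3: X=8, d=5 → birth, X_4=9
t=4: X=9, d=0 → birth, X_5=10
t=5: X=10, d=9 → death, X_6=9
t=6: X=9, d=5 → birth, X_7=10
t=7: X=10, d=1 → birth, X_8=11

11


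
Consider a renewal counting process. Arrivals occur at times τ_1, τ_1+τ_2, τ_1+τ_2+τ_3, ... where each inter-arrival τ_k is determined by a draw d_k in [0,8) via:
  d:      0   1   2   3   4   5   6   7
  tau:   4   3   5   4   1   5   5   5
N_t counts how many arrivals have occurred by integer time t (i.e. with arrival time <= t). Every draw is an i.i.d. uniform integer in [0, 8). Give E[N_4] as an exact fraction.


Inter-arrival values over d=0..7: [4, 3, 5, 4, 1, 5, 5, 5]
Each d has probability 1/8, so the pmf of τ is: f(1) = 1/8, f(3) = 1/8, f(4) = 1/4, f(5) = 1/2
Renewal equation for m(n) = E[N_n]: condition on τ_1 = k (if k <= n, one arrival plus a fresh copy on the remaining n−k steps): m(n) = F(n) + Σ_{k<=n} f(k)·m(n−k), where F(n) = P(τ <= n) and m(0) = 0
m(1) = F(1) = 1/8
m(2) = F(2) + f(1)·m(1) = 1/8 + 1/8·1/8 = 9/64
m(3) = F(3) + f(1)·m(2) = 1/4 + 1/8·9/64 = 137/512
m(4) = F(4) + f(1)·m(3) + f(3)·m(1) = 1/2 + 1/8·137/512 + 1/8·1/8 = 2249/4096
E[N_4] = m(4) = 2249/4096

2249/4096


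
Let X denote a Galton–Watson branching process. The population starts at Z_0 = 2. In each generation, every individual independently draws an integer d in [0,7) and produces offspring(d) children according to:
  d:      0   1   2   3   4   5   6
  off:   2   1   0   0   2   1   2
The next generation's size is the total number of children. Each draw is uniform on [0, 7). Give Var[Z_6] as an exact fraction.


321967226880/13841287201

Outcome values over d=0..6: [2, 1, 0, 0, 2, 1, 2]
Σy = 8, Σy² = 14, M = 7
μ = 8/7 = 8/7,  σ² = 14/7 − (8/7)² = 34/49
V_0 = 0, E_0 = 2
V_1 = 34/49·E_0 + (8/7)²·V_0 = 68/49;  E_1 = 16/7
V_2 = 34/49·E_1 + (8/7)²·V_1 = 8160/2401;  E_2 = 128/49
V_3 = 34/49·E_2 + (8/7)²·V_2 = 735488/117649;  E_3 = 1024/343
V_4 = 34/49·E_3 + (8/7)²·V_3 = 59013120/5764801;  E_4 = 8192/2401
V_5 = 34/49·E_4 + (8/7)²·V_4 = 4445585408/282475249;  E_5 = 65536/16807
V_6 = 34/49·E_5 + (8/7)²·V_5 = 321967226880/13841287201;  E_6 = 524288/117649


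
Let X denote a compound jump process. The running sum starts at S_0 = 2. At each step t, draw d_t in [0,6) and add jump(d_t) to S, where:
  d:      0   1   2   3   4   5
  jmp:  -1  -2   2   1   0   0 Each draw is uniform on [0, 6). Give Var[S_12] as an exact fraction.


20

Outcome values over d=0..5: [-1, -2, 2, 1, 0, 0]
Σy = 0, Σy² = 10, M = 6
μ = 0/6 = 0,  σ² = 10/6 − (0)² = 5/3
Independent increments: Var[S_12] = 12·σ² = 12·(5/3) = 20


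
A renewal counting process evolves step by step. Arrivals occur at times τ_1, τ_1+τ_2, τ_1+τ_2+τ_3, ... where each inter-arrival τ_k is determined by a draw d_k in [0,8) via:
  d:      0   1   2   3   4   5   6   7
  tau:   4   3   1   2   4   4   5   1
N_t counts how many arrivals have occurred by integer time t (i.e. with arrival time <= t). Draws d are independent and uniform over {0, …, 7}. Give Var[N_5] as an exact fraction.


Inter-arrival values over d=0..7: [4, 3, 1, 2, 4, 4, 5, 1]
Each d has probability 1/8, so the pmf of τ is: f(1) = 1/4, f(2) = 1/8, f(3) = 1/8, f(4) = 3/8, f(5) = 1/8
Let p_n(j) = P(N_n = j), with p_0 = [1]. Condition on τ_1: p_n(0) = P(τ > n), and for j >= 1, p_n(j) = Σ_{k<=n} f(k)·p_{n−k}(j−1)
p_1 = [3/4, 1/4]  (j = 0..1)
p_2 = [5/8, 5/16, 1/16]  (j = 0..2)
p_3 = [1/2, 3/8, 7/64, 1/64]  (j = 0..3)
p_4 = [1/8, 43/64, 21/128, 9/256, 1/256]  (j = 0..4)
p_5 = [0, 37/64, 89/256, 1/16, 11/1024, 1/1024]  (j = 0..5)
E[N_5] = Σ j·p_5(j) = 1545/1024;  E[N_5²] = Σ j²·p_5(j) = 2793/1024
Var[N_5] = 2793/1024 − (1545/1024)² = 473007/1048576

473007/1048576


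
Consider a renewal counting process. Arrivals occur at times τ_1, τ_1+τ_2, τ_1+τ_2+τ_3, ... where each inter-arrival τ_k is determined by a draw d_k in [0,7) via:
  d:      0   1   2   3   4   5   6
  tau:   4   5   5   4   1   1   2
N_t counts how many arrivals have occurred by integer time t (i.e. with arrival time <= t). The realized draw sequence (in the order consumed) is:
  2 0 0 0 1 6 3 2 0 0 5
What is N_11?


draw d_1=2: τ_1=5, arrival time A_1=5
draw d_2=0: τ_2=4, arrival time A_2=9
draw d_3=0: τ_3=4, arrival time A_3=13
draw d_4=0: τ_4=4, arrival time A_4=17
draw d_5=1: τ_5=5, arrival time A_5=22
draw d_6=6: τ_6=2, arrival time A_6=24
draw d_7=3: τ_7=4, arrival time A_7=28
draw d_8=2: τ_8=5, arrival time A_8=33
draw d_9=0: τ_9=4, arrival time A_9=37
draw d_10=0: τ_10=4, arrival time A_10=41
draw d_11=5: τ_11=1, arrival time A_11=42
N_t over t=0..11: 0:0 1:0 2:0 3:0 4:0 5:1 6:1 7:1 8:1 9:2 10:2 11:2

2


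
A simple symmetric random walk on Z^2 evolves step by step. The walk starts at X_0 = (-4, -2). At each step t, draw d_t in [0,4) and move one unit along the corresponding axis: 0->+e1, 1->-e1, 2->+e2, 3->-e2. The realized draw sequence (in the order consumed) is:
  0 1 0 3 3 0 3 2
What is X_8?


(-2, -4)

t=0: X=(-4, -2), d=0 → +e1, X_1=(-3, -2)
t=1: X=(-3, -2), d=1 → -e1, X_2=(-4, -2)
t=2: X=(-4, -2), d=0 → +e1, X_3=(-3, -2)
t=3: X=(-3, -2), d=3 → -e2, X_4=(-3, -3)
t=4: X=(-3, -3), d=3 → -e2, X_5=(-3, -4)
t=5: X=(-3, -4), d=0 → +e1, X_6=(-2, -4)
t=6: X=(-2, -4), d=3 → -e2, X_7=(-2, -5)
t=7: X=(-2, -5), d=2 → +e2, X_8=(-2, -4)


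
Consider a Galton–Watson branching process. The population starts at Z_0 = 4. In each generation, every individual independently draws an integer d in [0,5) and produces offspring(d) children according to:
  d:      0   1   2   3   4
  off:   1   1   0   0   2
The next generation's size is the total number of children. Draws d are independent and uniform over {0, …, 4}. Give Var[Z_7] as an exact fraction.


14161903616/6103515625

Outcome values over d=0..4: [1, 1, 0, 0, 2]
Σy = 4, Σy² = 6, M = 5
μ = 4/5 = 4/5,  σ² = 6/5 − (4/5)² = 14/25
V_0 = 0, E_0 = 4
V_1 = 14/25·E_0 + (4/5)²·V_0 = 56/25;  E_1 = 16/5
V_2 = 14/25·E_1 + (4/5)²·V_1 = 2016/625;  E_2 = 64/25
V_3 = 14/25·E_2 + (4/5)²·V_2 = 54656/15625;  E_3 = 256/125
V_4 = 14/25·E_3 + (4/5)²·V_3 = 1322496/390625;  E_4 = 1024/625
V_5 = 14/25·E_4 + (4/5)²·V_4 = 30119936/9765625;  E_5 = 4096/3125
V_6 = 14/25·E_5 + (4/5)²·V_5 = 661118976/244140625;  E_6 = 16384/15625
V_7 = 14/25·E_6 + (4/5)²·V_6 = 14161903616/6103515625;  E_7 = 65536/78125


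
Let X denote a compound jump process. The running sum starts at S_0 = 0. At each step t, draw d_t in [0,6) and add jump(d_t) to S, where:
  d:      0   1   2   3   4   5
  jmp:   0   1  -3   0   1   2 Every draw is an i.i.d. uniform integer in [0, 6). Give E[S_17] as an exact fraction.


17/6

Outcome values over d=0..5: [0, 1, -3, 0, 1, 2]
Σy = 1, Σy² = 15, M = 6
μ = 1/6 = 1/6,  σ² = 15/6 − (1/6)² = 89/36
E[S_17] = 0 + 17·(1/6) = 17/6


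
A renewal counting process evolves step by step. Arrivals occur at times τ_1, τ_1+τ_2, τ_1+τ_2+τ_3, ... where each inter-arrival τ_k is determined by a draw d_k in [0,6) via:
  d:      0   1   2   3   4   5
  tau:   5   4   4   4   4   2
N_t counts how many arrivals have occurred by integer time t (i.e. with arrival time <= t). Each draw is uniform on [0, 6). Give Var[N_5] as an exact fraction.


Inter-arrival values over d=0..5: [5, 4, 4, 4, 4, 2]
Each d has probability 1/6, so the pmf of τ is: f(2) = 1/6, f(4) = 2/3, f(5) = 1/6
Let p_n(j) = P(N_n = j), with p_0 = [1]. Condition on τ_1: p_n(0) = P(τ > n), and for j >= 1, p_n(j) = Σ_{k<=n} f(k)·p_{n−k}(j−1)
p_1 = [1]  (j = 0)
p_2 = [5/6, 1/6]  (j = 0..1)
p_3 = [5/6, 1/6]  (j = 0..1)
p_4 = [1/6, 29/36, 1/36]  (j = 0..2)
p_5 = [0, 35/36, 1/36]  (j = 0..2)
E[N_5] = Σ j·p_5(j) = 37/36;  E[N_5²] = Σ j²·p_5(j) = 13/12
Var[N_5] = 13/12 − (37/36)² = 35/1296

35/1296


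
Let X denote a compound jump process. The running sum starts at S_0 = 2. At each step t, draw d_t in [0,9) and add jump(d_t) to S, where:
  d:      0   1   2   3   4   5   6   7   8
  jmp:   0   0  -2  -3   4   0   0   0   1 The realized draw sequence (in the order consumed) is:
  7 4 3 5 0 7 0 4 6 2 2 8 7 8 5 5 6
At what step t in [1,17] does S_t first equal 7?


8

t=0: S=2, d=7, jump=0, S_1=2
t=1: S=2, d=4, jump=4, S_2=6
t=2: S=6, d=3, jump=-3, S_3=3
t=3: S=3, d=5, jump=0, S_4=3
t=4: S=3, d=0, jump=0, S_5=3
t=5: S=3, d=7, jump=0, S_6=3
t=6: S=3, d=0, jump=0, S_7=3
t=7: S=3, d=4, jump=4, S_8=7
t=8: S=7, d=6, jump=0, S_9=7
t=9: S=7, d=2, jump=-2, S_10=5
t=10: S=5, d=2, jump=-2, S_11=3
t=11: S=3, d=8, jump=1, S_12=4
t=12: S=4, d=7, jump=0, S_13=4
t=13: S=4, d=8, jump=1, S_14=5
t=14: S=5, d=5, jump=0, S_15=5
t=15: S=5, d=5, jump=0, S_16=5
t=16: S=5, d=6, jump=0, S_17=5


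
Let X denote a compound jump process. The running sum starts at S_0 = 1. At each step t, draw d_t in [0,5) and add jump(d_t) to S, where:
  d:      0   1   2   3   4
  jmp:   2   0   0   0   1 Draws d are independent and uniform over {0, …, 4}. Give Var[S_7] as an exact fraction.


112/25

Outcome values over d=0..4: [2, 0, 0, 0, 1]
Σy = 3, Σy² = 5, M = 5
μ = 3/5 = 3/5,  σ² = 5/5 − (3/5)² = 16/25
Independent increments: Var[S_7] = 7·σ² = 7·(16/25) = 112/25


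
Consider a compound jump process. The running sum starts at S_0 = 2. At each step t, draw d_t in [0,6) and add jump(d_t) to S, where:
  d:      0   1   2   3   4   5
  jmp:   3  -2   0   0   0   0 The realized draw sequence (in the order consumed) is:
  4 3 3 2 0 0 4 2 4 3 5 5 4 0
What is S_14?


11

t=0: S=2, d=4, jump=0, S_1=2
t=1: S=2, d=3, jump=0, S_2=2
t=2: S=2, d=3, jump=0, S_3=2
t=3: S=2, d=2, jump=0, S_4=2
t=4: S=2, d=0, jump=3, S_5=5
t=5: S=5, d=0, jump=3, S_6=8
t=6: S=8, d=4, jump=0, S_7=8
t=7: S=8, d=2, jump=0, S_8=8
t=8: S=8, d=4, jump=0, S_9=8
t=9: S=8, d=3, jump=0, S_10=8
t=10: S=8, d=5, jump=0, S_11=8
t=11: S=8, d=5, jump=0, S_12=8
t=12: S=8, d=4, jump=0, S_13=8
t=13: S=8, d=0, jump=3, S_14=11


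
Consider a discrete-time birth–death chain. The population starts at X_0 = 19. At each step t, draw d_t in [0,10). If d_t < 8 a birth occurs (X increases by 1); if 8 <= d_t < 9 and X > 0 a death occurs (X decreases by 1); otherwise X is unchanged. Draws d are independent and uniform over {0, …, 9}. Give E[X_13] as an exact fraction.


281/10

X can drop by at most 1 per step and X_0 = 19 > T = 13, so X_t >= 19 − t >= 6 > 0 for every t <= 13: the floor at 0 (the 'and X > 0' condition) never binds. Hence X_13 = X_0 + Σ_{t<13} Y_t with i.i.d. increments Y_t = y(d_t) ∈ {+1, −1, 0}.
Outcome values over d=0..9: [1, 1, 1, 1, 1, 1, 1, 1, -1, 0]
Σy = 7, Σy² = 9, M = 10
μ = 7/10 = 7/10,  σ² = 9/10 − (7/10)² = 41/100
E[X_13] = 19 + 13·(7/10) = 281/10


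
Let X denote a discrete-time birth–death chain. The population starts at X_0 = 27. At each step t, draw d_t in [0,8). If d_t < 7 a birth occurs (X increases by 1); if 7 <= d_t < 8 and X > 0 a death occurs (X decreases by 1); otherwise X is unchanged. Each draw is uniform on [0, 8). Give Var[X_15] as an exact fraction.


105/16

X can drop by at most 1 per step and X_0 = 27 > T = 15, so X_t >= 27 − t >= 12 > 0 for every t <= 15: the floor at 0 (the 'and X > 0' condition) never binds. Hence X_15 = X_0 + Σ_{t<15} Y_t with i.i.d. increments Y_t = y(d_t) ∈ {+1, −1, 0}.
Outcome values over d=0..7: [1, 1, 1, 1, 1, 1, 1, -1]
Σy = 6, Σy² = 8, M = 8
μ = 6/8 = 3/4,  σ² = 8/8 − (3/4)² = 7/16
Independent increments: Var[X_15] = 15·σ² = 15·(7/16) = 105/16


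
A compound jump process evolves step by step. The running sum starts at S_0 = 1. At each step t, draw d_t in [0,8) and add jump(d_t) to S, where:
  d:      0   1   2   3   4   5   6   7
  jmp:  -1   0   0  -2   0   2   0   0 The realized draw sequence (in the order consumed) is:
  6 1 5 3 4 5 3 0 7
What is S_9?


0

t=0: S=1, d=6, jump=0, S_1=1
t=1: S=1, d=1, jump=0, S_2=1
t=2: S=1, d=5, jump=2, S_3=3
t=3: S=3, d=3, jump=-2, S_4=1
t=4: S=1, d=4, jump=0, S_5=1
t=5: S=1, d=5, jump=2, S_6=3
t=6: S=3, d=3, jump=-2, S_7=1
t=7: S=1, d=0, jump=-1, S_8=0
t=8: S=0, d=7, jump=0, S_9=0


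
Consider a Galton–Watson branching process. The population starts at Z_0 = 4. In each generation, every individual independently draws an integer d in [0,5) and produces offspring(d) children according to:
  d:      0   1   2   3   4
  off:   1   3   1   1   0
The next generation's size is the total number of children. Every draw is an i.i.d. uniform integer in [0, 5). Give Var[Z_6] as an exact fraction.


23164517376/244140625

Outcome values over d=0..4: [1, 3, 1, 1, 0]
Σy = 6, Σy² = 12, M = 5
μ = 6/5 = 6/5,  σ² = 12/5 − (6/5)² = 24/25
V_0 = 0, E_0 = 4
V_1 = 24/25·E_0 + (6/5)²·V_0 = 96/25;  E_1 = 24/5
V_2 = 24/25·E_1 + (6/5)²·V_1 = 6336/625;  E_2 = 144/25
V_3 = 24/25·E_2 + (6/5)²·V_2 = 314496/15625;  E_3 = 864/125
V_4 = 24/25·E_3 + (6/5)²·V_3 = 13913856/390625;  E_4 = 5184/625
V_5 = 24/25·E_4 + (6/5)²·V_4 = 578658816/9765625;  E_5 = 31104/3125
V_6 = 24/25·E_5 + (6/5)²·V_5 = 23164517376/244140625;  E_6 = 186624/15625


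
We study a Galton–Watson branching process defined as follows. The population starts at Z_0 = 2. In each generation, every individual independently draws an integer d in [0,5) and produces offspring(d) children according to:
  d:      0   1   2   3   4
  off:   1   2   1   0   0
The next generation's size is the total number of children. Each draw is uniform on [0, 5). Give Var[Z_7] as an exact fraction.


7080951808/6103515625

Outcome values over d=0..4: [1, 2, 1, 0, 0]
Σy = 4, Σy² = 6, M = 5
μ = 4/5 = 4/5,  σ² = 6/5 − (4/5)² = 14/25
V_0 = 0, E_0 = 2
V_1 = 14/25·E_0 + (4/5)²·V_0 = 28/25;  E_1 = 8/5
V_2 = 14/25·E_1 + (4/5)²·V_1 = 1008/625;  E_2 = 32/25
V_3 = 14/25·E_2 + (4/5)²·V_2 = 27328/15625;  E_3 = 128/125
V_4 = 14/25·E_3 + (4/5)²·V_3 = 661248/390625;  E_4 = 512/625
V_5 = 14/25·E_4 + (4/5)²·V_4 = 15059968/9765625;  E_5 = 2048/3125
V_6 = 14/25·E_5 + (4/5)²·V_5 = 330559488/244140625;  E_6 = 8192/15625
V_7 = 14/25·E_6 + (4/5)²·V_6 = 7080951808/6103515625;  E_7 = 32768/78125


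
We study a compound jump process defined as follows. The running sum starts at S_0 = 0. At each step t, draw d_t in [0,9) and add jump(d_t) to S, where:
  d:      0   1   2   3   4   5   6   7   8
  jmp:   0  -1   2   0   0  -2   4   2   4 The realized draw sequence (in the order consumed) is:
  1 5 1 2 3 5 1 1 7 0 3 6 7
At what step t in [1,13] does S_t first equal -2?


4

t=0: S=0, d=1, jump=-1, S_1=-1
t=1: S=-1, d=5, jump=-2, S_2=-3
t=2: S=-3, d=1, jump=-1, S_3=-4
t=3: S=-4, d=2, jump=2, S_4=-2
t=4: S=-2, d=3, jump=0, S_5=-2
t=5: S=-2, d=5, jump=-2, S_6=-4
t=6: S=-4, d=1, jump=-1, S_7=-5
t=7: S=-5, d=1, jump=-1, S_8=-6
t=8: S=-6, d=7, jump=2, S_9=-4
t=9: S=-4, d=0, jump=0, S_10=-4
t=10: S=-4, d=3, jump=0, S_11=-4
t=11: S=-4, d=6, jump=4, S_12=0
t=12: S=0, d=7, jump=2, S_13=2


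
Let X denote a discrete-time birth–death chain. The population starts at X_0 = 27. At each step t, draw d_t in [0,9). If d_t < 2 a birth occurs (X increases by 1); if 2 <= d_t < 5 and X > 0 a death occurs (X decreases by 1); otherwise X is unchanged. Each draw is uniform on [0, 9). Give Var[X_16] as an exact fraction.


704/81

X can drop by at most 1 per step and X_0 = 27 > T = 16, so X_t >= 27 − t >= 11 > 0 for every t <= 16: the floor at 0 (the 'and X > 0' condition) never binds. Hence X_16 = X_0 + Σ_{t<16} Y_t with i.i.d. increments Y_t = y(d_t) ∈ {+1, −1, 0}.
Outcome values over d=0..8: [1, 1, -1, -1, -1, 0, 0, 0, 0]
Σy = -1, Σy² = 5, M = 9
μ = -1/9 = -1/9,  σ² = 5/9 − (-1/9)² = 44/81
Independent increments: Var[X_16] = 16·σ² = 16·(44/81) = 704/81


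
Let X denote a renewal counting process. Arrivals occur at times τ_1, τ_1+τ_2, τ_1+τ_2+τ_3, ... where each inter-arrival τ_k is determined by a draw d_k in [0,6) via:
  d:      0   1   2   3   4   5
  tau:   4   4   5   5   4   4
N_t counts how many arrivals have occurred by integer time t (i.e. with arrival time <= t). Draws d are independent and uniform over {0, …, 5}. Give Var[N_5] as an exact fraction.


0

Inter-arrival values over d=0..5: [4, 4, 5, 5, 4, 4]
Each d has probability 1/6, so the pmf of τ is: f(4) = 2/3, f(5) = 1/3
Let p_n(j) = P(N_n = j), with p_0 = [1]. Condition on τ_1: p_n(0) = P(τ > n), and for j >= 1, p_n(j) = Σ_{k<=n} f(k)·p_{n−k}(j−1)
p_1 = [1]  (j = 0)
p_2 = [1]  (j = 0)
p_3 = [1]  (j = 0)
p_4 = [1/3, 2/3]  (j = 0..1)
p_5 = [0, 1]  (j = 0..1)
E[N_5] = Σ j·p_5(j) = 1;  E[N_5²] = Σ j²·p_5(j) = 1
Var[N_5] = 1 − (1)² = 0


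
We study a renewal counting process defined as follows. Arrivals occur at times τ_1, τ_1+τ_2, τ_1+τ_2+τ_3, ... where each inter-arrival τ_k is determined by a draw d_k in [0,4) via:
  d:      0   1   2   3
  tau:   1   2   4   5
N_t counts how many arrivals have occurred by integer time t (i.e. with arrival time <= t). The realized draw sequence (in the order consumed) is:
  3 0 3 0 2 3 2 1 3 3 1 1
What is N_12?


4

draw d_1=3: τ_1=5, arrival time A_1=5
draw d_2=0: τ_2=1, arrival time A_2=6
draw d_3=3: τ_3=5, arrival time A_3=11
draw d_4=0: τ_4=1, arrival time A_4=12
draw d_5=2: τ_5=4, arrival time A_5=16
draw d_6=3: τ_6=5, arrival time A_6=21
draw d_7=2: τ_7=4, arrival time A_7=25
draw d_8=1: τ_8=2, arrival time A_8=27
draw d_9=3: τ_9=5, arrival time A_9=32
draw d_10=3: τ_10=5, arrival time A_10=37
draw d_11=1: τ_11=2, arrival time A_11=39
draw d_12=1: τ_12=2, arrival time A_12=41
N_t over t=0..12: 0:0 1:0 2:0 3:0 4:0 5:1 6:2 7:2 8:2 9:2 10:2 11:3 12:4


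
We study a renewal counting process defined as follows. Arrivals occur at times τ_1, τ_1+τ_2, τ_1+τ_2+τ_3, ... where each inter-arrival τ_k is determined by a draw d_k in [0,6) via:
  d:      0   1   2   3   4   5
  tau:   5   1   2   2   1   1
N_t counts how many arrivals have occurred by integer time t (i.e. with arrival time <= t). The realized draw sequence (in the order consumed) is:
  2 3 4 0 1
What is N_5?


3

draw d_1=2: τ_1=2, arrival time A_1=2
draw d_2=3: τ_2=2, arrival time A_2=4
draw d_3=4: τ_3=1, arrival time A_3=5
draw d_4=0: τ_4=5, arrival time A_4=10
draw d_5=1: τ_5=1, arrival time A_5=11
N_t over t=0..5: 0:0 1:0 2:1 3:1 4:2 5:3


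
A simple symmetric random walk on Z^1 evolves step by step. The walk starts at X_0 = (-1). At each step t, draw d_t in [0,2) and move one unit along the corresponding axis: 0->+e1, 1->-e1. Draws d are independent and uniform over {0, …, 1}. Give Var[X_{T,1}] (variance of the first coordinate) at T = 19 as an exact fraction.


Outcome values over d=0..1: [1, -1]
Σy = 0, Σy² = 2, M = 2
μ = 0/2 = 0,  σ² = 2/2 − (0)² = 1
Independent increments: Var[X_19] = 19·σ² = 19·(1) = 19

19


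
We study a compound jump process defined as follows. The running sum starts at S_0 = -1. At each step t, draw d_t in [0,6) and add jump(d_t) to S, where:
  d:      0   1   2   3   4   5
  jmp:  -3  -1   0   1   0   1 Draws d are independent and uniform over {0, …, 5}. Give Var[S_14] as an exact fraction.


238/9

Outcome values over d=0..5: [-3, -1, 0, 1, 0, 1]
Σy = -2, Σy² = 12, M = 6
μ = -2/6 = -1/3,  σ² = 12/6 − (-1/3)² = 17/9
Independent increments: Var[S_14] = 14·σ² = 14·(17/9) = 238/9


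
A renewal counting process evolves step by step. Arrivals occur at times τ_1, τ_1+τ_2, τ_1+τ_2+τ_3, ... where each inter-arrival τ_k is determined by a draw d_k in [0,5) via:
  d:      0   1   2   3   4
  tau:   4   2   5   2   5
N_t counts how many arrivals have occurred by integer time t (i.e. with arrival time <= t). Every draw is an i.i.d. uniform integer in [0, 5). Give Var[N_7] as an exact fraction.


5256/15625

Inter-arrival values over d=0..4: [4, 2, 5, 2, 5]
Each d has probability 1/5, so the pmf of τ is: f(2) = 2/5, f(4) = 1/5, f(5) = 2/5
Let p_n(j) = P(N_n = j), with p_0 = [1]. Condition on τ_1: p_n(0) = P(τ > n), and for j >= 1, p_n(j) = Σ_{k<=n} f(k)·p_{n−k}(j−1)
p_1 = [1]  (j = 0)
p_2 = [3/5, 2/5]  (j = 0..1)
p_3 = [3/5, 2/5]  (j = 0..1)
p_4 = [2/5, 11/25, 4/25]  (j = 0..2)
p_5 = [0, 21/25, 4/25]  (j = 0..2)
p_6 = [0, 17/25, 32/125, 8/125]  (j = 0..3)
p_7 = [0, 9/25, 72/125, 8/125]  (j = 0..3)
E[N_7] = Σ j·p_7(j) = 213/125;  E[N_7²] = Σ j²·p_7(j) = 81/25
Var[N_7] = 81/25 − (213/125)² = 5256/15625


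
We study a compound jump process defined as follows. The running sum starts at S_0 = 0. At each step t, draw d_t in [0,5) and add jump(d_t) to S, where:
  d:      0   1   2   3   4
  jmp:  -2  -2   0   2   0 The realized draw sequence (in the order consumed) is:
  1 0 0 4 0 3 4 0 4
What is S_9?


t=0: S=0, d=1, jump=-2, S_1=-2
t=1: S=-2, d=0, jump=-2, S_2=-4
t=2: S=-4, d=0, jump=-2, S_3=-6
t=3: S=-6, d=4, jump=0, S_4=-6
t=4: S=-6, d=0, jump=-2, S_5=-8
t=5: S=-8, d=3, jump=2, S_6=-6
t=6: S=-6, d=4, jump=0, S_7=-6
t=7: S=-6, d=0, jump=-2, S_8=-8
t=8: S=-8, d=4, jump=0, S_9=-8

-8


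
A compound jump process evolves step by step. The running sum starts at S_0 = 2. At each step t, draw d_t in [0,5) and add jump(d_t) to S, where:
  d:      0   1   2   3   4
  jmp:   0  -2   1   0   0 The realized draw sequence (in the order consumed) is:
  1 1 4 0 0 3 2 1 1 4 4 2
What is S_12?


-4

t=0: S=2, d=1, jump=-2, S_1=0
t=1: S=0, d=1, jump=-2, S_2=-2
t=2: S=-2, d=4, jump=0, S_3=-2
t=3: S=-2, d=0, jump=0, S_4=-2
t=4: S=-2, d=0, jump=0, S_5=-2
t=5: S=-2, d=3, jump=0, S_6=-2
t=6: S=-2, d=2, jump=1, S_7=-1
t=7: S=-1, d=1, jump=-2, S_8=-3
t=8: S=-3, d=1, jump=-2, S_9=-5
t=9: S=-5, d=4, jump=0, S_10=-5
t=10: S=-5, d=4, jump=0, S_11=-5
t=11: S=-5, d=2, jump=1, S_12=-4


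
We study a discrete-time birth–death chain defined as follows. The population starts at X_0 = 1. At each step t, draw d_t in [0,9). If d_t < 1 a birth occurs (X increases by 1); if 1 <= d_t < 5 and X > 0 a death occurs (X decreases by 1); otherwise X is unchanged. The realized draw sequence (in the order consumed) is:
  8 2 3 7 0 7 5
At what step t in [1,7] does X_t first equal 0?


2

t=0: X=1, d=8 → hold, X_1=1
t=1: X=1, d=2 → death, X_2=0
t=2: X=0, d=3 → hold, X_3=0
t=3: X=0, d=7 → hold, X_4=0
t=4: X=0, d=0 → birth, X_5=1
t=5: X=1, d=7 → hold, X_6=1
t=6: X=1, d=5 → hold, X_7=1


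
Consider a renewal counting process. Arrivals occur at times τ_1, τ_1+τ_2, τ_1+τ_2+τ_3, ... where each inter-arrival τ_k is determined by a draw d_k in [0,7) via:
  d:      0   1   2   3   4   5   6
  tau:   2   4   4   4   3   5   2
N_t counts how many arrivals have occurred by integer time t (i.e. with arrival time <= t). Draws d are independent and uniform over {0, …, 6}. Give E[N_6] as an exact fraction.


498/343

Inter-arrival values over d=0..6: [2, 4, 4, 4, 3, 5, 2]
Each d has probability 1/7, so the pmf of τ is: f(2) = 2/7, f(3) = 1/7, f(4) = 3/7, f(5) = 1/7
Renewal equation for m(n) = E[N_n]: condition on τ_1 = k (if k <= n, one arrival plus a fresh copy on the remaining n−k steps): m(n) = F(n) + Σ_{k<=n} f(k)·m(n−k), where F(n) = P(τ <= n) and m(0) = 0
m(1) = F(1) = 0
m(2) = F(2) = 2/7
m(3) = F(3) = 3/7
m(4) = F(4) + f(2)·m(2) = 6/7 + 2/7·2/7 = 46/49
m(5) = F(5) + f(2)·m(3) + f(3)·m(2) = 1 + 2/7·3/7 + 1/7·2/7 = 57/49
m(6) = F(6) + f(2)·m(4) + f(3)·m(3) + f(4)·m(2) = 1 + 2/7·46/49 + 1/7·3/7 + 3/7·2/7 = 498/343
E[N_6] = m(6) = 498/343


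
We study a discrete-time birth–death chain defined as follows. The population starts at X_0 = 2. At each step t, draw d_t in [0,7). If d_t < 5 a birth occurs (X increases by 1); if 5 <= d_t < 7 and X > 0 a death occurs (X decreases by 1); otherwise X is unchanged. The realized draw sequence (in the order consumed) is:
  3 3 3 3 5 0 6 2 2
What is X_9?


7

t=0: X=2, d=3 → birth, X_1=3
t=1: X=3, d=3 → birth, X_2=4
t=2: X=4, d=3 → birth, X_3=5
t=3: X=5, d=3 → birth, X_4=6
t=4: X=6, d=5 → death, X_5=5
t=5: X=5, d=0 → birth, X_6=6
t=6: X=6, d=6 → death, X_7=5
t=7: X=5, d=2 → birth, X_8=6
t=8: X=6, d=2 → birth, X_9=7


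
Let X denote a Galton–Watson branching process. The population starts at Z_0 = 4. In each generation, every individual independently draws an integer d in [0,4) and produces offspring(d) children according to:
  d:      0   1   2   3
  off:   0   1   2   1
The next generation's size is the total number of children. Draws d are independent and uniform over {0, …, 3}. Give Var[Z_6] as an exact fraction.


Outcome values over d=0..3: [0, 1, 2, 1]
Σy = 4, Σy² = 6, M = 4
μ = 4/4 = 1,  σ² = 6/4 − (1)² = 1/2
V_0 = 0, E_0 = 4
V_1 = 1/2·E_0 + (1)²·V_0 = 2;  E_1 = 4
V_2 = 1/2·E_1 + (1)²·V_1 = 4;  E_2 = 4
V_3 = 1/2·E_2 + (1)²·V_2 = 6;  E_3 = 4
V_4 = 1/2·E_3 + (1)²·V_3 = 8;  E_4 = 4
V_5 = 1/2·E_4 + (1)²·V_4 = 10;  E_5 = 4
V_6 = 1/2·E_5 + (1)²·V_5 = 12;  E_6 = 4

12


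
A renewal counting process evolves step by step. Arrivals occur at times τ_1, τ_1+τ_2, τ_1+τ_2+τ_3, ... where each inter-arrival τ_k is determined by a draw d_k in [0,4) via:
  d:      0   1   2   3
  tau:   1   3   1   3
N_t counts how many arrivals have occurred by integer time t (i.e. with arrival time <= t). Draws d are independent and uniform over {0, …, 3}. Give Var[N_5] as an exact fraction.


999/1024

Inter-arrival values over d=0..3: [1, 3, 1, 3]
Each d has probability 1/4, so the pmf of τ is: f(1) = 1/2, f(3) = 1/2
Let p_n(j) = P(N_n = j), with p_0 = [1]. Condition on τ_1: p_n(0) = P(τ > n), and for j >= 1, p_n(j) = Σ_{k<=n} f(k)·p_{n−k}(j−1)
p_1 = [1/2, 1/2]  (j = 0..1)
p_2 = [1/2, 1/4, 1/4]  (j = 0..2)
p_3 = [0, 3/4, 1/8, 1/8]  (j = 0..3)
p_4 = [0, 1/4, 5/8, 1/16, 1/16]  (j = 0..4)
p_5 = [0, 1/4, 1/4, 7/16, 1/32, 1/32]  (j = 0..5)
E[N_5] = Σ j·p_5(j) = 75/32;  E[N_5²] = Σ j²·p_5(j) = 207/32
Var[N_5] = 207/32 − (75/32)² = 999/1024


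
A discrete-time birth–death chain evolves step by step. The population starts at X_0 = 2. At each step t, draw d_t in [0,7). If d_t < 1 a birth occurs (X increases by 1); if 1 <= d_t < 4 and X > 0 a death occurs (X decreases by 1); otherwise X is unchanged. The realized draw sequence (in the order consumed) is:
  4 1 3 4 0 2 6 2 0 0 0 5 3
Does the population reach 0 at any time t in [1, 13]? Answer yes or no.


yes

t=0: X=2, d=4 → hold, X_1=2
t=1: X=2, d=1 → death, X_2=1
t=2: X=1, d=3 → death, X_3=0
t=3: X=0, d=4 → hold, X_4=0
t=4: X=0, d=0 → birth, X_5=1
t=5: X=1, d=2 → death, X_6=0
t=6: X=0, d=6 → hold, X_7=0
t=7: X=0, d=2 → hold, X_8=0
t=8: X=0, d=0 → birth, X_9=1
t=9: X=1, d=0 → birth, X_10=2
t=10: X=2, d=0 → birth, X_11=3
t=11: X=3, d=5 → hold, X_12=3
t=12: X=3, d=3 → death, X_13=2


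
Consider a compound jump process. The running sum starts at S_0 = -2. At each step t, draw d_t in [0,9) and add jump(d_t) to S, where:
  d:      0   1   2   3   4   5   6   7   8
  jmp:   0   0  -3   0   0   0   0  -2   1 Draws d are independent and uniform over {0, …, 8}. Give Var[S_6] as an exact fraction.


Outcome values over d=0..8: [0, 0, -3, 0, 0, 0, 0, -2, 1]
Σy = -4, Σy² = 14, M = 9
μ = -4/9 = -4/9,  σ² = 14/9 − (-4/9)² = 110/81
Independent increments: Var[S_6] = 6·σ² = 6·(110/81) = 220/27

220/27


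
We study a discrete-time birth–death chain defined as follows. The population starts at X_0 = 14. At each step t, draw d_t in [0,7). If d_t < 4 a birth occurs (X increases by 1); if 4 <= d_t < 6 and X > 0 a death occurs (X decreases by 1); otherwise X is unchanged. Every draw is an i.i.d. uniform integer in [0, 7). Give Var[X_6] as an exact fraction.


X can drop by at most 1 per step and X_0 = 14 > T = 6, so X_t >= 14 − t >= 8 > 0 for every t <= 6: the floor at 0 (the 'and X > 0' condition) never binds. Hence X_6 = X_0 + Σ_{t<6} Y_t with i.i.d. increments Y_t = y(d_t) ∈ {+1, −1, 0}.
Outcome values over d=0..6: [1, 1, 1, 1, -1, -1, 0]
Σy = 2, Σy² = 6, M = 7
μ = 2/7 = 2/7,  σ² = 6/7 − (2/7)² = 38/49
Independent increments: Var[X_6] = 6·σ² = 6·(38/49) = 228/49

228/49


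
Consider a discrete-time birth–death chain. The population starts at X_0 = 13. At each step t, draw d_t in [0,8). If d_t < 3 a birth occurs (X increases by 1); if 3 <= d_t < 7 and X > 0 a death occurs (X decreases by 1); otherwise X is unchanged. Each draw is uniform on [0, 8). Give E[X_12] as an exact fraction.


23/2

X can drop by at most 1 per step and X_0 = 13 > T = 12, so X_t >= 13 − t >= 1 > 0 for every t <= 12: the floor at 0 (the 'and X > 0' condition) never binds. Hence X_12 = X_0 + Σ_{t<12} Y_t with i.i.d. increments Y_t = y(d_t) ∈ {+1, −1, 0}.
Outcome values over d=0..7: [1, 1, 1, -1, -1, -1, -1, 0]
Σy = -1, Σy² = 7, M = 8
μ = -1/8 = -1/8,  σ² = 7/8 − (-1/8)² = 55/64
E[X_12] = 13 + 12·(-1/8) = 23/2


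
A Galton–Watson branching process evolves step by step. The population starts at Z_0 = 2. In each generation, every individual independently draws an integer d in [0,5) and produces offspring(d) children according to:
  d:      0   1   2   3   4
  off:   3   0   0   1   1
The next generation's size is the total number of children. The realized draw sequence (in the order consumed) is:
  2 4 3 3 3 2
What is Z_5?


gen 0: Z_0=2, draws=[2, 4], offspring=[0, 1], Z_1=1
gen 1: Z_1=1, draws=[3], offspring=[1], Z_2=1
gen 2: Z_2=1, draws=[3], offspring=[1], Z_3=1
gen 3: Z_3=1, draws=[3], offspring=[1], Z_4=1
gen 4: Z_4=1, draws=[2], offspring=[0], Z_5=0

0


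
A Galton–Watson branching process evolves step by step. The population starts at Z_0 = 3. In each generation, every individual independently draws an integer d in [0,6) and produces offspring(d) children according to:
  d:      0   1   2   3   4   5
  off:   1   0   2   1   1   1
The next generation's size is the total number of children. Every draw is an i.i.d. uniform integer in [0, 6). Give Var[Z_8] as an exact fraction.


8

Outcome values over d=0..5: [1, 0, 2, 1, 1, 1]
Σy = 6, Σy² = 8, M = 6
μ = 6/6 = 1,  σ² = 8/6 − (1)² = 1/3
V_0 = 0, E_0 = 3
V_1 = 1/3·E_0 + (1)²·V_0 = 1;  E_1 = 3
V_2 = 1/3·E_1 + (1)²·V_1 = 2;  E_2 = 3
V_3 = 1/3·E_2 + (1)²·V_2 = 3;  E_3 = 3
V_4 = 1/3·E_3 + (1)²·V_3 = 4;  E_4 = 3
V_5 = 1/3·E_4 + (1)²·V_4 = 5;  E_5 = 3
V_6 = 1/3·E_5 + (1)²·V_5 = 6;  E_6 = 3
V_7 = 1/3·E_6 + (1)²·V_6 = 7;  E_7 = 3
V_8 = 1/3·E_7 + (1)²·V_7 = 8;  E_8 = 3


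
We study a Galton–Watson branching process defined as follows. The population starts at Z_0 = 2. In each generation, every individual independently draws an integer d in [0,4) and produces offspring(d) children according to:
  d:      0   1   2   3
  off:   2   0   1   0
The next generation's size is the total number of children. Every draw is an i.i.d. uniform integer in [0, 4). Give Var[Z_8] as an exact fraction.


Outcome values over d=0..3: [2, 0, 1, 0]
Σy = 3, Σy² = 5, M = 4
μ = 3/4 = 3/4,  σ² = 5/4 − (3/4)² = 11/16
V_0 = 0, E_0 = 2
V_1 = 11/16·E_0 + (3/4)²·V_0 = 11/8;  E_1 = 3/2
V_2 = 11/16·E_1 + (3/4)²·V_1 = 231/128;  E_2 = 9/8
V_3 = 11/16·E_2 + (3/4)²·V_2 = 3663/2048;  E_3 = 27/32
V_4 = 11/16·E_3 + (3/4)²·V_3 = 51975/32768;  E_4 = 81/128
V_5 = 11/16·E_4 + (3/4)²·V_4 = 695871/524288;  E_5 = 243/512
V_6 = 11/16·E_5 + (3/4)²·V_5 = 8999991/8388608;  E_6 = 729/2048
V_7 = 11/16·E_6 + (3/4)²·V_6 = 113845743/134217728;  E_7 = 2187/8192
V_8 = 11/16·E_7 + (3/4)²·V_7 = 1418761575/2147483648;  E_8 = 6561/32768

1418761575/2147483648


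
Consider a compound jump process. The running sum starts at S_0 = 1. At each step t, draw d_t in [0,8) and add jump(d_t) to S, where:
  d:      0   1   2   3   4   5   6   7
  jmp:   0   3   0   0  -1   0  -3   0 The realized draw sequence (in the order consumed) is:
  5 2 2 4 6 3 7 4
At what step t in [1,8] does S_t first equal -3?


5

t=0: S=1, d=5, jump=0, S_1=1
t=1: S=1, d=2, jump=0, S_2=1
t=2: S=1, d=2, jump=0, S_3=1
t=3: S=1, d=4, jump=-1, S_4=0
t=4: S=0, d=6, jump=-3, S_5=-3
t=5: S=-3, d=3, jump=0, S_6=-3
t=6: S=-3, d=7, jump=0, S_7=-3
t=7: S=-3, d=4, jump=-1, S_8=-4


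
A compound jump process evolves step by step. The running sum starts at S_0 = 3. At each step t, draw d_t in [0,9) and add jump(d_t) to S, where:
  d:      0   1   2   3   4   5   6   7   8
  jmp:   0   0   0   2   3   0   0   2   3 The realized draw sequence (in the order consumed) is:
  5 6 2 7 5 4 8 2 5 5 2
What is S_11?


t=0: S=3, d=5, jump=0, S_1=3
t=1: S=3, d=6, jump=0, S_2=3
t=2: S=3, d=2, jump=0, S_3=3
t=3: S=3, d=7, jump=2, S_4=5
t=4: S=5, d=5, jump=0, S_5=5
t=5: S=5, d=4, jump=3, S_6=8
t=6: S=8, d=8, jump=3, S_7=11
t=7: S=11, d=2, jump=0, S_8=11
t=8: S=11, d=5, jump=0, S_9=11
t=9: S=11, d=5, jump=0, S_10=11
t=10: S=11, d=2, jump=0, S_11=11

11


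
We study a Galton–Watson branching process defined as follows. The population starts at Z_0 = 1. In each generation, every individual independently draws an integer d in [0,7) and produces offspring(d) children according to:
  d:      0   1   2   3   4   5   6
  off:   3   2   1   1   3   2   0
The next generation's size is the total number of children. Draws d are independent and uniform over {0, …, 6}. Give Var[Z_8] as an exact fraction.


Outcome values over d=0..6: [3, 2, 1, 1, 3, 2, 0]
Σy = 12, Σy² = 28, M = 7
μ = 12/7 = 12/7,  σ² = 28/7 − (12/7)² = 52/49
V_0 = 0, E_0 = 1
V_1 = 52/49·E_0 + (12/7)²·V_0 = 52/49;  E_1 = 12/7
V_2 = 52/49·E_1 + (12/7)²·V_1 = 11856/2401;  E_2 = 144/49
V_3 = 52/49·E_2 + (12/7)²·V_2 = 2074176/117649;  E_3 = 1728/343
V_4 = 52/49·E_3 + (12/7)²·V_3 = 329501952/5764801;  E_4 = 20736/2401
V_5 = 52/49·E_4 + (12/7)²·V_4 = 50037212160/282475249;  E_5 = 248832/16807
V_6 = 52/49·E_5 + (12/7)²·V_5 = 7422828761088/13841287201;  E_6 = 2985984/117649
V_7 = 52/49·E_6 + (12/7)²·V_6 = 1087154839240704/678223072849;  E_7 = 35831808/823543
V_8 = 52/49·E_7 + (12/7)²·V_7 = 158084766652760064/33232930569601;  E_8 = 429981696/5764801

158084766652760064/33232930569601


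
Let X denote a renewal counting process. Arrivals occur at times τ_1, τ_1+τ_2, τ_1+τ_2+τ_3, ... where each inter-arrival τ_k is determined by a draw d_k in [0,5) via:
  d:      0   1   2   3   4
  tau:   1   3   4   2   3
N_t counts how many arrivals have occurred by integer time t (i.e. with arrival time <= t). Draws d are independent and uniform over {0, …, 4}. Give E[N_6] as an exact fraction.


Inter-arrival values over d=0..4: [1, 3, 4, 2, 3]
Each d has probability 1/5, so the pmf of τ is: f(1) = 1/5, f(2) = 1/5, f(3) = 2/5, f(4) = 1/5
Renewal equation for m(n) = E[N_n]: condition on τ_1 = k (if k <= n, one arrival plus a fresh copy on the remaining n−k steps): m(n) = F(n) + Σ_{k<=n} f(k)·m(n−k), where F(n) = P(τ <= n) and m(0) = 0
m(1) = F(1) = 1/5
m(2) = F(2) + f(1)·m(1) = 2/5 + 1/5·1/5 = 11/25
m(3) = F(3) + f(1)·m(2) + f(2)·m(1) = 4/5 + 1/5·11/25 + 1/5·1/5 = 116/125
m(4) = F(4) + f(1)·m(3) + f(2)·m(2) + f(3)·m(1) = 1 + 1/5·116/125 + 1/5·11/25 + 2/5·1/5 = 846/625
m(5) = F(5) + f(1)·m(4) + f(2)·m(3) + f(3)·m(2) + f(4)·m(1) = 1 + 1/5·846/625 + 1/5·116/125 + 2/5·11/25 + 1/5·1/5 = 5226/3125
m(6) = F(6) + f(1)·m(5) + f(2)·m(4) + f(3)·m(3) + f(4)·m(2) = 1 + 1/5·5226/3125 + 1/5·846/625 + 2/5·116/125 + 1/5·11/25 = 32256/15625
E[N_6] = m(6) = 32256/15625

32256/15625


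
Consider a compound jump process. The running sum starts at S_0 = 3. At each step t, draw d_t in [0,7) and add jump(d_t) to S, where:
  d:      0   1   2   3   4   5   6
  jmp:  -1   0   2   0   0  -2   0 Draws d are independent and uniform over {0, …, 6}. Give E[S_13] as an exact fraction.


Outcome values over d=0..6: [-1, 0, 2, 0, 0, -2, 0]
Σy = -1, Σy² = 9, M = 7
μ = -1/7 = -1/7,  σ² = 9/7 − (-1/7)² = 62/49
E[S_13] = 3 + 13·(-1/7) = 8/7

8/7


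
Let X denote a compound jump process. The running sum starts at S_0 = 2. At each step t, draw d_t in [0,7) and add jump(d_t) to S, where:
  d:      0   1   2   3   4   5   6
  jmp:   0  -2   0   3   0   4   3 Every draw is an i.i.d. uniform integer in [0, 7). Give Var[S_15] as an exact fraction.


Outcome values over d=0..6: [0, -2, 0, 3, 0, 4, 3]
Σy = 8, Σy² = 38, M = 7
μ = 8/7 = 8/7,  σ² = 38/7 − (8/7)² = 202/49
Independent increments: Var[S_15] = 15·σ² = 15·(202/49) = 3030/49

3030/49


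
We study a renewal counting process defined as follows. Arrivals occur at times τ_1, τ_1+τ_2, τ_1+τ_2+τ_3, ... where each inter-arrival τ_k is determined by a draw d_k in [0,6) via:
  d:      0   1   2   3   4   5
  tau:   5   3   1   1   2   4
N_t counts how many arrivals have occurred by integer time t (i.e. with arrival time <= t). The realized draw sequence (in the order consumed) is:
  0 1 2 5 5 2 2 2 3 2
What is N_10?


draw d_1=0: τ_1=5, arrival time A_1=5
draw d_2=1: τ_2=3, arrival time A_2=8
draw d_3=2: τ_3=1, arrival time A_3=9
draw d_4=5: τ_4=4, arrival time A_4=13
draw d_5=5: τ_5=4, arrival time A_5=17
draw d_6=2: τ_6=1, arrival time A_6=18
draw d_7=2: τ_7=1, arrival time A_7=19
draw d_8=2: τ_8=1, arrival time A_8=20
draw d_9=3: τ_9=1, arrival time A_9=21
draw d_10=2: τ_10=1, arrival time A_10=22
N_t over t=0..10: 0:0 1:0 2:0 3:0 4:0 5:1 6:1 7:1 8:2 9:3 10:3

3


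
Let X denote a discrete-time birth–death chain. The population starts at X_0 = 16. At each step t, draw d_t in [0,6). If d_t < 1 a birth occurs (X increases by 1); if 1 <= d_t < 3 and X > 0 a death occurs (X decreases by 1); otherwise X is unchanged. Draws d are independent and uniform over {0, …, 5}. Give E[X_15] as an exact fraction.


X can drop by at most 1 per step and X_0 = 16 > T = 15, so X_t >= 16 − t >= 1 > 0 for every t <= 15: the floor at 0 (the 'and X > 0' condition) never binds. Hence X_15 = X_0 + Σ_{t<15} Y_t with i.i.d. increments Y_t = y(d_t) ∈ {+1, −1, 0}.
Outcome values over d=0..5: [1, -1, -1, 0, 0, 0]
Σy = -1, Σy² = 3, M = 6
μ = -1/6 = -1/6,  σ² = 3/6 − (-1/6)² = 17/36
E[X_15] = 16 + 15·(-1/6) = 27/2

27/2
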